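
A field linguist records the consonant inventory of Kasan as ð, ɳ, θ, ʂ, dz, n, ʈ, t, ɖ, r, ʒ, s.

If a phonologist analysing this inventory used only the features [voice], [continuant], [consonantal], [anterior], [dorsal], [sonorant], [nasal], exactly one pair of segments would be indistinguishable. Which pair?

/θ/ (voiceless dental fricative) and /s/ (voiceless alveolar fricative) are both [−voice], [+continuant], [+consonantal], [+anterior], [−dorsal], [−sonorant], [−nasal], so none of the listed features separates them. (They do differ in [strident] and [distributed], which are not among the given features.) Every other pair in the inventory differs on at least one listed feature.

θ, s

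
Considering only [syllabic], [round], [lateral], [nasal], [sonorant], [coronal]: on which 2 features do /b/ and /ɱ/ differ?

/b/ (voiced bilabial stop) and /ɱ/ (labiodental nasal) agree on [-syllabic], [-round], [-lateral], [-coronal]. They differ on [sonorant] (/b/ [-], /ɱ/ [+]), [nasal] (/b/ [-], /ɱ/ [+]).

[sonorant], [nasal]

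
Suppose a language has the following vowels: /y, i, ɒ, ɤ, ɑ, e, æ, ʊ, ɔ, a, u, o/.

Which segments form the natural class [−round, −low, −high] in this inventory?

ɤ, e

Checking each segment against [−round], [−low], [−high]: /ɤ/ (mid back unrounded tense vowel), /e/ (mid front unrounded tense vowel) satisfy every feature; every other segment in the inventory fails at least one.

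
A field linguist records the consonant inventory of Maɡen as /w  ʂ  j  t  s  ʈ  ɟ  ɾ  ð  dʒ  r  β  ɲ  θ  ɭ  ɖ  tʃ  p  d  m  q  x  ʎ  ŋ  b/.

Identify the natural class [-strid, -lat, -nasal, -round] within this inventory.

Eliminate segments failing any feature: /w/ is [+round]; /ʂ, s, dʒ, tʃ/ are [+strident]; /ɲ, m, ŋ/ are [+nasal]; /ɭ, ʎ/ are [+lateral]. The remaining /j, t, ʈ, ɟ, ɾ, ð, r, β, θ, ɖ, p, d, q, x, b/ satisfy [-strident], [-lateral], [-nasal], [-round].

j, t, ʈ, ɟ, ɾ, ð, r, β, θ, ɖ, p, d, q, x, b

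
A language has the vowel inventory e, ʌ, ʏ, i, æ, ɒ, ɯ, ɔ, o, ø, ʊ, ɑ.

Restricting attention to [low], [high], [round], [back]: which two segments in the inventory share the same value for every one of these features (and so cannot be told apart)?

ɔ, o

Both /ɔ/ and /o/ are [−low], [−high], [+round], [+back]. Since the list omits [tense] — which does distinguish the mid back rounded lax vowel from the mid back rounded tense vowel — this pair collapses; all other pairs remain distinct.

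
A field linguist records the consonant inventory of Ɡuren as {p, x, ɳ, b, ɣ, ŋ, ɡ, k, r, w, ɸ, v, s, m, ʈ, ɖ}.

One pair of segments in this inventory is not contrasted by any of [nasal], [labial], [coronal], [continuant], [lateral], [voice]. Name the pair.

Both /v/ and /w/ are [−nasal], [+labial], [−coronal], [+continuant], [−lateral], [+voice]. Since the list omits [sonorant], [round] and [dorsal] — which do distinguish the voiced labiodental fricative from the labial-velar glide — this pair collapses; all other pairs remain distinct.

v, w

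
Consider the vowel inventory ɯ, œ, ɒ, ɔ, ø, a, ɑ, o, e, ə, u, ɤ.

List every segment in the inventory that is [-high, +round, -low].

œ, ɔ, ø, o

Checking each segment against [-high], [+round], [-low]: /œ/ (mid front rounded lax vowel), /ɔ/ (mid back rounded lax vowel), /ø/ (mid front rounded tense vowel), /o/ (mid back rounded tense vowel) satisfy every feature; every other segment in the inventory fails at least one.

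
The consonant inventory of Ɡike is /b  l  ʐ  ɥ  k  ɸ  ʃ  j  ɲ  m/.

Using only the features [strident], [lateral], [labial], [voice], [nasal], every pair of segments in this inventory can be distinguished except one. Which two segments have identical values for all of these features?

Both /b/ and /ɥ/ are [-strident], [-lateral], [+labial], [+voice], [-nasal]. Since the list omits [sonorant], [continuant], [round] and [dorsal] — which do distinguish the voiced bilabial stop from the labial-palatal glide — this pair collapses; all other pairs remain distinct.

b, ɥ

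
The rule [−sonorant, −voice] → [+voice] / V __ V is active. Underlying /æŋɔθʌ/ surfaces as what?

[æŋɔðʌ]

/θ/ satisfies [−sonorant, −voice] and sits in V __ V. The [+voice] counterpart of the voiceless dental fricative is /ð/. Other segments in /æŋɔθʌ/ either fail the structural description or are not in the environment, so the surface form is [æŋɔðʌ].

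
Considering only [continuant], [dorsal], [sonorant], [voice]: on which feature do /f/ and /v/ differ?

[voice]

The two segments share [+continuant], [−dorsal], [−sonorant]. The only feature from the list on which they differ: /f/ is [−voice] while /v/ is [+voice].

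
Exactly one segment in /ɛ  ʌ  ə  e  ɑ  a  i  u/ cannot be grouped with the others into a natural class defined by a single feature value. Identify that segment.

The remaining segments after removing /u/ share [-round]; /u/ (high back rounded tense vowel) is [+round]. For every other candidate removal, the leftover set fails to share any single feature value that the removed segment lacks.

u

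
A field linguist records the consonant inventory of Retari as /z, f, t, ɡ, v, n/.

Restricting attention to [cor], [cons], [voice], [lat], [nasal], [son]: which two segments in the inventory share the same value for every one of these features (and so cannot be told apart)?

ɡ, v

On the given features, /ɡ/ and /v/ have an identical profile: [-coronal], [+consonantal], [+voice], [-lateral], [-nasal], [-sonorant]. No other two segments in the inventory coincide on all 6 features. (They do differ in [continuant], [labial] and [dorsal], which are not among the given features.)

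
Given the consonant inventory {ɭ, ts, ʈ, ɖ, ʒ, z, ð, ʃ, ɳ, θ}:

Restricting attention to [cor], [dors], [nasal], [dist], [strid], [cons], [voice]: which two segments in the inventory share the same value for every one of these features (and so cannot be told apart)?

/ɖ/ (voiced retroflex stop) and /ɭ/ (retroflex lateral approximant) are both [+coronal], [−dorsal], [−nasal], [−distributed], [−strident], [+consonantal], [+voice], so none of the listed features separates them. (They do differ in [sonorant] and [lateral], which are not among the given features.) Every other pair in the inventory differs on at least one listed feature.

ɖ, ɭ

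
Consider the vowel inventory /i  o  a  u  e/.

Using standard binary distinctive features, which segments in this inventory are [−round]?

The [−round] segments here are /i, a, e/; the remaining /o, u/ are [+round].

i, a, e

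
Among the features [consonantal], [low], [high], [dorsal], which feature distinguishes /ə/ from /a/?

[low]

/ə/ (mid central vowel (schwa)) and /a/ (low unrounded vowel) agree on [−consonantal], [−high], [+dorsal]. They differ on [low] (/ə/ [−], /a/ [+]).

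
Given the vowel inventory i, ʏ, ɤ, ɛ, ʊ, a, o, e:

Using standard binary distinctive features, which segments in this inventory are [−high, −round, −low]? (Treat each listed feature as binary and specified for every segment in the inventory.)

Eliminate segments failing any feature: /i, ʏ, ʊ/ are [+high]; /a/ is [+low]; /o/ is [+round]. The remaining /ɤ, ɛ, e/ satisfy [−high], [−round], [−low].

ɤ, ɛ, e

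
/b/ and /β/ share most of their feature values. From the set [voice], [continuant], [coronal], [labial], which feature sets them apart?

The two segments share [+voice], [−coronal], [+labial]. The only feature from the list on which they differ: /b/ is [−continuant] while /β/ is [+continuant].

[continuant]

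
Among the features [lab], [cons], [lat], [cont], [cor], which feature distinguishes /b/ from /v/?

/b/ (voiced bilabial stop) and /v/ (voiced labiodental fricative) agree on [+labial], [+consonantal], [−lateral], [−coronal]. They differ on [continuant] (/b/ [−], /v/ [+]).

[continuant]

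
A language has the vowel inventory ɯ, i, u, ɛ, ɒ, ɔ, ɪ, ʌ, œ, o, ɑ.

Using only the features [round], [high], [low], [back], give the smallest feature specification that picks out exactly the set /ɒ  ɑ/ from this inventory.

[+low]

Every target segment is [+low] and no other inventory member is, so one feature is enough.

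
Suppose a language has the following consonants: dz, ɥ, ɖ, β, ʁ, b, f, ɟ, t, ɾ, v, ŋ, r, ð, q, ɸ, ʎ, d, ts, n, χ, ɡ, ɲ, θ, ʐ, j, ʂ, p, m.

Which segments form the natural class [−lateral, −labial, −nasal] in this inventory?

dz, ɖ, ʁ, ɟ, t, ɾ, r, ð, q, d, ts, χ, ɡ, θ, ʐ, j, ʂ

Eliminate segments failing any feature: /ɥ, β, b, f, v, ɸ, p, m/ are [+labial]; /ŋ, n, ɲ/ are [+nasal]; /ʎ/ is [+lateral]. The remaining /dz, ɖ, ʁ, ɟ, t, ɾ, r, ð, q, d, ts, χ, ɡ, θ, ʐ, j, ʂ/ satisfy [−lateral], [−labial], [−nasal].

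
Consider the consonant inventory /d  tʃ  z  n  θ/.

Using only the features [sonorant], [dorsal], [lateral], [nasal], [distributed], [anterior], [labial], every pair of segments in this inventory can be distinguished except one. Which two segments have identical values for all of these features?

z, d

Both /z/ and /d/ are [-sonorant], [-dorsal], [-lateral], [-nasal], [-distributed], [+anterior], [-labial]. Since the list omits [continuant] and [strident] — which do distinguish the voiced alveolar fricative from the voiced alveolar stop — this pair collapses; all other pairs remain distinct.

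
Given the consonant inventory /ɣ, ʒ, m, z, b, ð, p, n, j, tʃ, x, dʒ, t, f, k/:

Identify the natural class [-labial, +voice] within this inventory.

ɣ, ʒ, z, ð, n, j, dʒ

Eliminate segments failing any feature: /m, b, p, f/ are [+labial]; /tʃ, x, t, k/ are [-voice]. The remaining /ɣ, ʒ, z, ð, n, j, dʒ/ satisfy [-labial], [+voice].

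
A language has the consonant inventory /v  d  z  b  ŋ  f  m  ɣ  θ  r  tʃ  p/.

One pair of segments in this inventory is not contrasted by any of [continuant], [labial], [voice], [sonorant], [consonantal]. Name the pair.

Both /ɣ/ and /z/ are [+continuant], [-labial], [+voice], [-sonorant], [+consonantal]. Since the list omits [strident], [coronal] and [dorsal] — which do distinguish the voiced velar fricative from the voiced alveolar fricative — this pair collapses; all other pairs remain distinct.

ɣ, z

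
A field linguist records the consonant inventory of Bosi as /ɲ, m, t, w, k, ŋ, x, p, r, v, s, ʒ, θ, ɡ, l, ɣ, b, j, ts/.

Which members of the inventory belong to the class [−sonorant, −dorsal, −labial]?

t, s, ʒ, θ, ts

Checking each segment against [−sonorant], [−dorsal], [−labial]: /t/ (voiceless alveolar stop), /s/ (voiceless alveolar fricative), /ʒ/ (voiced postalveolar fricative), /θ/ (voiceless dental fricative), /ts/ (voiceless alveolar affricate) satisfy every feature; every other segment in the inventory fails at least one.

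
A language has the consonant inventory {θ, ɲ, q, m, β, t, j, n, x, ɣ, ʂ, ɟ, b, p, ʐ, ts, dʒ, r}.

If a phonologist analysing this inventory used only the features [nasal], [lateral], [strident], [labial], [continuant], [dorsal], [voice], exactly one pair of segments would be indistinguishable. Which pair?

On the given features, /j/ and /ɣ/ have an identical profile: [-nasal], [-lateral], [-strident], [-labial], [+continuant], [+dorsal], [+voice]. No other two segments in the inventory coincide on all 7 features. (They do differ in [sonorant] and [back], which are not among the given features.)

j, ɣ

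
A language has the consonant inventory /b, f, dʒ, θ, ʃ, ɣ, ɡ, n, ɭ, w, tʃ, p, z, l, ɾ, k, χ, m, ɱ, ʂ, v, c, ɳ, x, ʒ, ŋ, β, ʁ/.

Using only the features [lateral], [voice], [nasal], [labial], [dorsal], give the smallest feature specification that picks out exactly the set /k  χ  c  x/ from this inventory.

[−voice, +dorsal]

/k, χ, c, x/ are all [−voice], [+dorsal], and no other segment in the inventory matches both values. Dropping any one of them over-generates: [+dorsal] alone would also admit /ɣ, ɡ, w, ŋ, …/; [−voice] alone would also admit /f, θ, ʃ, tʃ, …/. No other single listed feature picks out exactly this set either, so fewer than two features will not do.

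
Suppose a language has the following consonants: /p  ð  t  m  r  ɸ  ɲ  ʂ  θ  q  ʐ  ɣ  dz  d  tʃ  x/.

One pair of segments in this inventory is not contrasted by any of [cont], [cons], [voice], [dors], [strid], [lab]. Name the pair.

r, ð

/r/ (alveolar trill) and /ð/ (voiced dental fricative) are both [+continuant], [+consonantal], [+voice], [−dorsal], [−strident], [−labial], so none of the listed features separates them. (They do differ in [sonorant], which is not among the given features.) Every other pair in the inventory differs on at least one listed feature.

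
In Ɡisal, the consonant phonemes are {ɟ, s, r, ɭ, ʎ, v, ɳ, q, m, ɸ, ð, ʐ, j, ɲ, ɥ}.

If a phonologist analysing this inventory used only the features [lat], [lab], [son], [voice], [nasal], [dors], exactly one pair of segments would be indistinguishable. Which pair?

On the given features, /ʐ/ and /ð/ have an identical profile: [−lateral], [−labial], [−sonorant], [+voice], [−nasal], [−dorsal]. No other two segments in the inventory coincide on all 6 features. (They do differ in [strident], [anterior] and [distributed], which are not among the given features.)

ʐ, ð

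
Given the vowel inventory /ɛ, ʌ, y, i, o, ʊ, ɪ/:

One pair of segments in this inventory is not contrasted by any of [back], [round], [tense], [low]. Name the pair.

ɛ, ɪ

/ɛ/ (mid front unrounded lax vowel) and /ɪ/ (high front unrounded lax vowel) are both [−back], [−round], [−tense], [−low], so none of the listed features separates them. (They do differ in [high], which is not among the given features.) Every other pair in the inventory differs on at least one listed feature.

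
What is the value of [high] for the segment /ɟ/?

[+high]

/ɟ/ is the voiced palatal stop, hence [+high].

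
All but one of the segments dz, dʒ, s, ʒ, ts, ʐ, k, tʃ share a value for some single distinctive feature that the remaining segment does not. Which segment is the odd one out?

k

The remaining segments after removing /k/ share [+strident]; /k/ (voiceless velar stop) is [−strident]. For every other candidate removal, the leftover set fails to share any single feature value that the removed segment lacks.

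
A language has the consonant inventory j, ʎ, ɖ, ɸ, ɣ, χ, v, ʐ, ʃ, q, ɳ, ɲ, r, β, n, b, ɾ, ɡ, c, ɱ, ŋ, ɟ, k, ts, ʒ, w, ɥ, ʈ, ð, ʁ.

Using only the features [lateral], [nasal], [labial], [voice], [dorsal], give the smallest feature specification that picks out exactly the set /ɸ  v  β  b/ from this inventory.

/ɸ, v, β, b/ are all [-nasal], [+labial], [-dorsal], and no other segment in the inventory matches all three values. Dropping any one of them over-generates: [+labial, -dorsal] alone would also admit /ɱ/; [-nasal, -dorsal] alone would also admit /ɖ, ʐ, ʃ, r, …/; [-nasal, +labial] alone would also admit /w, ɥ/. No other combination of two listed features picks out exactly this set either, so fewer than three features will not do.

[-nasal, +labial, -dorsal]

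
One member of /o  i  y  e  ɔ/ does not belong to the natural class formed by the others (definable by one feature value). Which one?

ɔ

/y, e, i, o/ are all [+tense], but /ɔ/ (mid back rounded lax vowel) is [-tense]. No other single segment can be removed to leave a set sharing one feature value that the removed segment lacks, so /ɔ/ is the odd one out.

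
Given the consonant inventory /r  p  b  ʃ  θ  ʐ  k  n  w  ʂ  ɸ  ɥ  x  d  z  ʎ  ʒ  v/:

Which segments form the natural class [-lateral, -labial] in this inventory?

Eliminate segments failing any feature: /p, b, w, ɸ, ɥ, v/ are [+labial]; /ʎ/ is [+lateral]. The remaining /r, ʃ, θ, ʐ, k, n, ʂ, x, d, z, ʒ/ satisfy [-lateral], [-labial].

r, ʃ, θ, ʐ, k, n, ʂ, x, d, z, ʒ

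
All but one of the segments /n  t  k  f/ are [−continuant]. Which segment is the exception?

f

/n, t, k/ are all [−continuant]; /f/ (voiceless labiodental fricative) is [+continuant].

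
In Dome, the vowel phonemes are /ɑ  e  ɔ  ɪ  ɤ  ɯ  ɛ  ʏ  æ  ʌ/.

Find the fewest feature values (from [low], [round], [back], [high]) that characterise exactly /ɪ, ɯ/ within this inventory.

Every target segment is [+high], [−round]; each remaining inventory member fails at least one of these. Each conjunct is needed — [−round] alone would also admit /ɑ, e, ɤ, ɛ, …/; [+high] alone would also admit /ʏ/ — and no other single listed feature has exactly this extension, so two is the minimum.

[+high, −round]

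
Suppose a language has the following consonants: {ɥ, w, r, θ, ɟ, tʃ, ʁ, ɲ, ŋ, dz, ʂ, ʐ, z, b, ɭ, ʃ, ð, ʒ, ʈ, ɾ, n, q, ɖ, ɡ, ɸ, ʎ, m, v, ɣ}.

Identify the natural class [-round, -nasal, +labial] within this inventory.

b, ɸ, v

Checking each segment against [-round], [-nasal], [+labial]: /b/ (voiced bilabial stop), /ɸ/ (voiceless bilabial fricative), /v/ (voiced labiodental fricative) satisfy every feature; every other segment in the inventory fails at least one.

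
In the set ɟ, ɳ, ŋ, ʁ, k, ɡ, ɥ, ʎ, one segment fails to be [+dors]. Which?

ɳ

Every segment except /ɳ/ is [+dorsal]. /ɳ/ (retroflex nasal) is [-dorsal], so it is the exception.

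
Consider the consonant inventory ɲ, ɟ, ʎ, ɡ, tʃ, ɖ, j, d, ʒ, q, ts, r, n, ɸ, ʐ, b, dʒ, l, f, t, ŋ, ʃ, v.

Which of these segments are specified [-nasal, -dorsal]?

The [-nasal] segments are /ɟ, ʎ, ɡ, tʃ, ɖ, j, d, ʒ, q, ts, r, ɸ, ʐ, b, dʒ, l, f, t, ʃ, v/.
Of those, [-dorsal] leaves /tʃ, ɖ, d, ʒ, ts, r, ɸ, ʐ, b, dʒ, l, f, t, ʃ, v/.

tʃ, ɖ, d, ʒ, ts, r, ɸ, ʐ, b, dʒ, l, f, t, ʃ, v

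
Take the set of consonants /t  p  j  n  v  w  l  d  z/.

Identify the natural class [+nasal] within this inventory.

The feature [nasal] marks segments produced with velum lowered (airflow through the nose). In this inventory /n/ has that property, so it is [+nasal]; /t, p, j, v, w, l, d, z/ are [-nasal].

n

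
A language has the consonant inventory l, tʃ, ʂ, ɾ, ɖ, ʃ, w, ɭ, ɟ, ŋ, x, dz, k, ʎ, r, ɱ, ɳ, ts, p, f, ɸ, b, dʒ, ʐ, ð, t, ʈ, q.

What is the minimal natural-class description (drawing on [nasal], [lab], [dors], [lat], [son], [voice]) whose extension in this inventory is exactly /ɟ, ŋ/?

The class [+voice], [-lateral], [-labial], [+dorsal] has exactly /ɟ, ŋ/ as its extension in this inventory. No smaller conjunction from the listed features achieves this: [-lateral, -labial, +dorsal] alone would also admit /x, k, q/; [+voice, -labial, +dorsal] alone would also admit /ʎ/; [+voice, -lateral, +dorsal] alone would also admit /w/; [+voice, -lateral, -labial] alone would also admit /ɾ, ɖ, dz, r, …/; and checking the remaining three-feature bundles turns up none with this extension.

[+voice, -lat, -lab, +dors]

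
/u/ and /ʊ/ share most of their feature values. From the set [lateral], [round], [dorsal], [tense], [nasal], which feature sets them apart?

The two segments share [−lateral], [+round], [+dorsal], [−nasal]. The only feature from the list on which they differ: /u/ is [+tense] while /ʊ/ is [−tense].

[tense]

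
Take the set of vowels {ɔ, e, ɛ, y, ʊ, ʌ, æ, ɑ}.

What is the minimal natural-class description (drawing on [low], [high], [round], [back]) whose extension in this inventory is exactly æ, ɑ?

Every target segment is [+low] and no other inventory member is, so one feature is enough.

[+low]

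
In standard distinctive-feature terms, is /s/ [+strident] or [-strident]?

As the voiceless alveolar fricative, /s/ is [+strident].

[+strident]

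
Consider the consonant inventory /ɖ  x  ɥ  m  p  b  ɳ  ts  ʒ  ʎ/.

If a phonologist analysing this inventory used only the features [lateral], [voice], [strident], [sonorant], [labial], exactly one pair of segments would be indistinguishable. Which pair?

Both /ɥ/ and /m/ are [−lateral], [+voice], [−strident], [+sonorant], [+labial]. Since the list omits [nasal], [continuant], [round] and [dorsal] — which do distinguish the labial-palatal glide from the bilabial nasal — this pair collapses; all other pairs remain distinct.

ɥ, m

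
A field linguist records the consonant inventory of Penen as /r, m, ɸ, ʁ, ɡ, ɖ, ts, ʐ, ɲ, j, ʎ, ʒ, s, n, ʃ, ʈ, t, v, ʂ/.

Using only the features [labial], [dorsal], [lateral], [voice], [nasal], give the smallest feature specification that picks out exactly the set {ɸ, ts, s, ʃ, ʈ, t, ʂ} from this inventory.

[−voice]

The target set is precisely the extension of [−voice] in this inventory.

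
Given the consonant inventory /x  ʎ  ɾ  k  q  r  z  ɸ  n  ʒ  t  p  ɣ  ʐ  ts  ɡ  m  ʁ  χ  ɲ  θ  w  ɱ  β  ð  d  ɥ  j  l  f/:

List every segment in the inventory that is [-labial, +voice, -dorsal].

ɾ, r, z, n, ʒ, ʐ, ð, d, l

The [-labial] segments are /x, ʎ, ɾ, k, q, r, z, n, ʒ, t, ɣ, ʐ, ts, ɡ, ʁ, χ, ɲ, θ, ð, d, j, l/.
Then [+voice] gives /ʎ, ɾ, r, z, n, ʒ, ɣ, ʐ, ɡ, ʁ, ɲ, ð, d, j, l/.
Then [-dorsal] leaves /ɾ, r, z, n, ʒ, ʐ, ð, d, l/.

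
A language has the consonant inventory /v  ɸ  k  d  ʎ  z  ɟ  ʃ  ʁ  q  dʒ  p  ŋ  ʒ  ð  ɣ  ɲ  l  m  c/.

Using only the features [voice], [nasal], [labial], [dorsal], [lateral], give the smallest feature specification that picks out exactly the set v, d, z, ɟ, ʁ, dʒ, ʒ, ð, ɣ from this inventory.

/v, d, z, ɟ, ʁ, dʒ, ʒ, ð, ɣ/ are all [+voice], [-nasal], [-lateral], and no other segment in the inventory matches all three values. Dropping any one of them over-generates: [-nasal, -lateral] alone would also admit /ɸ, k, ʃ, q, …/; [+voice, -lateral] alone would also admit /ŋ, ɲ, m/; [+voice, -nasal] alone would also admit /ʎ, l/. No other combination of two listed features picks out exactly this set either, so fewer than three features will not do.

[+voice, -nasal, -lateral]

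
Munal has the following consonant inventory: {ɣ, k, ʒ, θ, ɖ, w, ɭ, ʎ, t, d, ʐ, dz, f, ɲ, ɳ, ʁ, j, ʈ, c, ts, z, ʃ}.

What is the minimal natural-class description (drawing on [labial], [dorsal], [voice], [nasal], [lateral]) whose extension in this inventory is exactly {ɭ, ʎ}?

The target set is precisely the extension of [+lateral] in this inventory.

[+lateral]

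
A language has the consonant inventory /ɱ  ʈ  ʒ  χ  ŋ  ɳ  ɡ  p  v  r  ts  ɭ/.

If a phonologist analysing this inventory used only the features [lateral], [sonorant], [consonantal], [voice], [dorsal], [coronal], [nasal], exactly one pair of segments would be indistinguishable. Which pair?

Both /ʈ/ and /ts/ are [-lateral], [-sonorant], [+consonantal], [-voice], [-dorsal], [+coronal], [-nasal]. Since the list omits [strident], [delayed release] and [anterior] — which do distinguish the voiceless retroflex stop from the voiceless alveolar affricate — this pair collapses; all other pairs remain distinct.

ʈ, ts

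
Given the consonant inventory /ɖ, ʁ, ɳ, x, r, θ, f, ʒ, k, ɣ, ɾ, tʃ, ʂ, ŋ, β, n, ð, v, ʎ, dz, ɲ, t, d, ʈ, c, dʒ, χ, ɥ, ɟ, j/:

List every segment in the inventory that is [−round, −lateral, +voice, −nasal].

First, the [−round] segments are /ɖ, ʁ, ɳ, x, r, θ, f, ʒ, k, ɣ, ɾ, tʃ, ʂ, ŋ, β, n, ð, v, ʎ, dz, ɲ, t, d, ʈ, c, dʒ, χ, ɟ, j/.
Then [−lateral] gives /ɖ, ʁ, ɳ, x, r, θ, f, ʒ, k, ɣ, ɾ, tʃ, ʂ, ŋ, β, n, ð, v, dz, ɲ, t, d, ʈ, c, dʒ, χ, ɟ, j/.
Among these, [+voice] gives /ɖ, ʁ, ɳ, r, ʒ, ɣ, ɾ, ŋ, β, n, ð, v, dz, ɲ, d, dʒ, ɟ, j/.
Among these, [−nasal] leaves /ɖ, ʁ, r, ʒ, ɣ, ɾ, β, ð, v, dz, d, dʒ, ɟ, j/.

ɖ, ʁ, r, ʒ, ɣ, ɾ, β, ð, v, dz, d, dʒ, ɟ, j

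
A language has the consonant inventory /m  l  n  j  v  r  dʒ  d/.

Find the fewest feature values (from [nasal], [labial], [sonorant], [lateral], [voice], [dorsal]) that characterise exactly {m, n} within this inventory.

/m, n/ are exactly the [+nasal] segments in the inventory, so a single feature suffices.

[+nasal]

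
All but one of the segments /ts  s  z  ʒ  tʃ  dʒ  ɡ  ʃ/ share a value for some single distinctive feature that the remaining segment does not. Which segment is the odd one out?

/ts, ʒ, s, tʃ, z, ʃ, dʒ/ are all [+strident], but /ɡ/ (voiced velar stop) is [−strident]. No other single segment can be removed to leave a set sharing one feature value that the removed segment lacks, so /ɡ/ is the odd one out.

ɡ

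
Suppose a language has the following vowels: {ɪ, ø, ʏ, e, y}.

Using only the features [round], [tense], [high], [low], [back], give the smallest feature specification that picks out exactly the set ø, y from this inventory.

[+round, +tense]

Every target segment is [+round], [+tense]; each remaining inventory member fails at least one of these. Each conjunct is needed — [+tense] alone would also admit /e/; [+round] alone would also admit /ʏ/ — and no other single listed feature has exactly this extension, so two is the minimum.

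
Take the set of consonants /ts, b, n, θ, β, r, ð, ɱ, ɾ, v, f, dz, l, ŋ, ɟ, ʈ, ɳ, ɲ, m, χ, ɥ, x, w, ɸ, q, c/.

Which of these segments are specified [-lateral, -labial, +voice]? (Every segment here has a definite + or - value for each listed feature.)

n, r, ð, ɾ, dz, ŋ, ɟ, ɳ, ɲ

Eliminate segments failing any feature: /ts, θ, ʈ, χ, x, q, c/ are [-voice]; /b, β, ɱ, v, f, m, ɥ, w, ɸ/ are [+labial]; /l/ is [+lateral]. The remaining /n, r, ð, ɾ, dz, ŋ, ɟ, ɳ, ɲ/ satisfy [-lateral], [-labial], [+voice].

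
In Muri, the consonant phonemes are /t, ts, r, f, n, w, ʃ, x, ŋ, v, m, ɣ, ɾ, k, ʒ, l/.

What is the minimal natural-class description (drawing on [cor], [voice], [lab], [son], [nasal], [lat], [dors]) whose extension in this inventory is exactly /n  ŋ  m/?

/n, ŋ, m/ are exactly the [+nasal] segments in the inventory, so a single feature suffices.

[+nasal]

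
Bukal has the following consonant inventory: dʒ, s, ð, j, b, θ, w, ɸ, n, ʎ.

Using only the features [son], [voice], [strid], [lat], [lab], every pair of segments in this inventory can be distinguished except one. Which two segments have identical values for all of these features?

j, n

Both /j/ and /n/ are [+sonorant], [+voice], [−strident], [−lateral], [−labial]. Since the list omits [nasal], [continuant] and [dorsal] — which do distinguish the palatal glide from the alveolar nasal — this pair collapses; all other pairs remain distinct.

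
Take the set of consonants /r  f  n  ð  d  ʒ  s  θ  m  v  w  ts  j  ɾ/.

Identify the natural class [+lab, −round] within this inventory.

First, the [+labial] segments are /f, m, v, w/.
Of those, [−round] leaves /f, m, v/.

f, m, v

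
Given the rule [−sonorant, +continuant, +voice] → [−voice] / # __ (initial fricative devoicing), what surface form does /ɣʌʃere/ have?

[xʌʃere]

Only the initial segment /ɣ/ is both word-initial and matches the structural description. It is a voiced velar fricative, so [−sonorant, +continuant, +voice] holds; changing it to [−voice] with all other features held fixed yields /x/ (voiceless velar fricative). No other segment meets both the structural description and the environment, so the output is [xʌʃere].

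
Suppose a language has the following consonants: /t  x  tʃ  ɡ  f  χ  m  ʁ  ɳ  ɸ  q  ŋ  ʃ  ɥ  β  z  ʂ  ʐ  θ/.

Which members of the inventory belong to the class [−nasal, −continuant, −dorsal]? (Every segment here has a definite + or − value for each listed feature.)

t, tʃ

Eliminate segments failing any feature: /x, f, χ, ʁ, ɸ, ʃ, ɥ, β, z, ʂ, ʐ, θ/ are [+continuant]; /ɡ, q/ are [+dorsal]; /m, ɳ, ŋ/ are [+nasal]. The remaining /t, tʃ/ satisfy [−nasal], [−continuant], [−dorsal].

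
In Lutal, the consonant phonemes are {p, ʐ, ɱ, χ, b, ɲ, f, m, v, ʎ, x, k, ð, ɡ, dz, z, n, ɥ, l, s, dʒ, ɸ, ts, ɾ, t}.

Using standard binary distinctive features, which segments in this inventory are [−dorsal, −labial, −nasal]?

ʐ, ð, dz, z, l, s, dʒ, ts, ɾ, t

Checking each segment against [−dorsal], [−labial], [−nasal]: /ʐ/ (voiced retroflex fricative), /ð/ (voiced dental fricative), /dz/ (voiced alveolar affricate), /z/ (voiced alveolar fricative), /l/ (alveolar lateral approximant), /s/ (voiceless alveolar fricative), among others, satisfy every feature; every other segment in the inventory fails at least one.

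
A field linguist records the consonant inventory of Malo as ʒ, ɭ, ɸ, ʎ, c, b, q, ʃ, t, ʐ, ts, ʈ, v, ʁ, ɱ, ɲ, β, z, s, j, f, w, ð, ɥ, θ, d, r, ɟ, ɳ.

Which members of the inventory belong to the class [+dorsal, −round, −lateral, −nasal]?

c, q, ʁ, j, ɟ

Checking each segment against [+dorsal], [−round], [−lateral], [−nasal]: /c/ (voiceless palatal stop), /q/ (voiceless uvular stop), /ʁ/ (voiced uvular fricative), /j/ (palatal glide), /ɟ/ (voiced palatal stop) satisfy every feature; every other segment in the inventory fails at least one.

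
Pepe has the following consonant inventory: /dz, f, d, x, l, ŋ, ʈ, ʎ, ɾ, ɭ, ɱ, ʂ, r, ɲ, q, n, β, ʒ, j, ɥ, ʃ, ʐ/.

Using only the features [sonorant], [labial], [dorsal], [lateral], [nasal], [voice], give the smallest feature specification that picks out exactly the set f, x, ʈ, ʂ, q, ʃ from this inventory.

[-voice]

Every target segment is [-voice] and no other inventory member is, so one feature is enough.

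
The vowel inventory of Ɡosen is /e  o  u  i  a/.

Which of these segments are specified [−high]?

e, o, a

The feature [high] marks segments produced with the tongue body raised. In this inventory /e, o, a/ lack that property, so they are [−high]; /u, i/ are [+high].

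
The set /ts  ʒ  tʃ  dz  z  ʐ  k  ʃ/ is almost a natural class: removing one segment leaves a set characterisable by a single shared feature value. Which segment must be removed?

[strident] (equivalently [coronal], [dorsal]) groups all but one: /ts, dz, tʃ, ʐ, z, ʃ, ʒ/ share [+strident] while /k/ (voiceless velar stop) alone is [-strident]. Removing any other segment would not leave a single-feature class that excludes it.

k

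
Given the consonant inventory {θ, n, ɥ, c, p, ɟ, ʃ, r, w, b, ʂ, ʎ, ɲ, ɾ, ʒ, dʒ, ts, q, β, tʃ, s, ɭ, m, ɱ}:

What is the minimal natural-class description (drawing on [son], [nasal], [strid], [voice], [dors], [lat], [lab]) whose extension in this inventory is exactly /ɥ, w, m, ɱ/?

The class [+sonorant], [+labial] has exactly /ɥ, w, m, ɱ/ as its extension in this inventory. No smaller conjunction from the listed features achieves this: [+labial] alone would also admit /p, b, β/; [+sonorant] alone would also admit /n, r, ʎ, ɲ, …/; and checking the remaining single features turns up none with this extension.

[+son, +lab]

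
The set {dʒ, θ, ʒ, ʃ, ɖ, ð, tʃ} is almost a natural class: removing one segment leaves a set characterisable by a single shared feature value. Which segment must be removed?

[distributed] groups all but one: /ʒ, tʃ, θ, ʃ, dʒ, ð/ share [+distributed] while /ɖ/ (voiced retroflex stop) alone is [-distributed]. Removing any other segment would not leave a single-feature class that excludes it.

ɖ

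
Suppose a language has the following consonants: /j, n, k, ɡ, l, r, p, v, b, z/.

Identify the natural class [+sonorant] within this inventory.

j, n, l, r

The feature [sonorant] marks segments produced without turbulent airflow (nasals, liquids, glides, vowels). In this inventory /j, n, l, r/ have that property, so they are [+sonorant]; /k, ɡ, p, v, b, z/ are [−sonorant].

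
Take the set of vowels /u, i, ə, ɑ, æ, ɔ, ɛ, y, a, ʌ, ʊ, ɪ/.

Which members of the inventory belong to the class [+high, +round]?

Checking each segment against [+high], [+round]: /u/ (high back rounded tense vowel), /y/ (high front rounded tense vowel), /ʊ/ (high back rounded lax vowel) satisfy every feature; every other segment in the inventory fails at least one.

u, y, ʊ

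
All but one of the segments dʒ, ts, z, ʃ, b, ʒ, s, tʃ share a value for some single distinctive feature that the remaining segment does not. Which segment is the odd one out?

The remaining segments after removing /b/ share [+strident]; /b/ (voiced bilabial stop) is [-strident]. For every other candidate removal, the leftover set fails to share any single feature value that the removed segment lacks.

b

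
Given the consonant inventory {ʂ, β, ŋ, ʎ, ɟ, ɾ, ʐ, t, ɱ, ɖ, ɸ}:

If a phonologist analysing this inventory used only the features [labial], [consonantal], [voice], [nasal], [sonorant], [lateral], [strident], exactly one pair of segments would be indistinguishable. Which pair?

Both /ɟ/ and /ɖ/ are [−labial], [+consonantal], [+voice], [−nasal], [−sonorant], [−lateral], [−strident]. Since the list omits [dorsal] — which does distinguish the voiced palatal stop from the voiced retroflex stop — this pair collapses; all other pairs remain distinct.

ɟ, ɖ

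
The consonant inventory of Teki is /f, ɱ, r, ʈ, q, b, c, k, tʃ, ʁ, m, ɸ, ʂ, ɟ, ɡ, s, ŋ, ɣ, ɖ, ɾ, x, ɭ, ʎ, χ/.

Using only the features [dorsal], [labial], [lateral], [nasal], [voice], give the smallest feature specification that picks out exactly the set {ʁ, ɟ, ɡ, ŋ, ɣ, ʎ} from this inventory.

Every target segment is [+voice], [+dorsal]; each remaining inventory member fails at least one of these. Each conjunct is needed — [+dorsal] alone would also admit /q, c, k, x, …/; [+voice] alone would also admit /ɱ, r, b, m, …/ — and no other single listed feature has exactly this extension, so two is the minimum.

[+voice, +dorsal]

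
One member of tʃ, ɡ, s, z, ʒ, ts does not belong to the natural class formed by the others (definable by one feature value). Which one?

/s, tʃ, ʒ, z, ts/ are all [+strident], but /ɡ/ (voiced velar stop) is [−strident]. No other single segment can be removed to leave a set sharing one feature value that the removed segment lacks, so /ɡ/ is the odd one out.

ɡ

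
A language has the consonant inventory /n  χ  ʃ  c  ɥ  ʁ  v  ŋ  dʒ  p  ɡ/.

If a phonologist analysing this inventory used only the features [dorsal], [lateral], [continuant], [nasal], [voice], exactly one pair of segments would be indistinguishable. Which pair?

ʁ, ɥ

Both /ʁ/ and /ɥ/ are [+dorsal], [-lateral], [+continuant], [-nasal], [+voice]. Since the list omits [labial], [round], [high] and [back] — which do distinguish the voiced uvular fricative from the labial-palatal glide — this pair collapses; all other pairs remain distinct.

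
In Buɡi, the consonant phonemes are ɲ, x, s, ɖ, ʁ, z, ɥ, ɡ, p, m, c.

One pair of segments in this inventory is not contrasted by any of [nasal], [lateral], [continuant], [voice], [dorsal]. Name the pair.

/ʁ/ (voiced uvular fricative) and /ɥ/ (labial-palatal glide) are both [-nasal], [-lateral], [+continuant], [+voice], [+dorsal], so none of the listed features separates them. (They do differ in [labial], [round], [high] and [back], which are not among the given features.) Every other pair in the inventory differs on at least one listed feature.

ʁ, ɥ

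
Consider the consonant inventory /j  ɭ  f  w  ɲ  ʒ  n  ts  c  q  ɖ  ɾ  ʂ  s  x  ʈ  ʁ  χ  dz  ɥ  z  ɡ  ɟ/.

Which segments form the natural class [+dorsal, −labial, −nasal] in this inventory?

Checking each segment against [+dorsal], [−labial], [−nasal]: /j/ (palatal glide), /c/ (voiceless palatal stop), /q/ (voiceless uvular stop), /x/ (voiceless velar fricative), /ʁ/ (voiced uvular fricative), /χ/ (voiceless uvular fricative), among others, satisfy every feature; every other segment in the inventory fails at least one.

j, c, q, x, ʁ, χ, ɡ, ɟ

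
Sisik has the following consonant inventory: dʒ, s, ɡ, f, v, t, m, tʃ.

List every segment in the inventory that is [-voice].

s, f, t, tʃ

The feature [voice] marks segments produced with vocal-fold vibration. In this inventory /s, f, t, tʃ/ lack that property, so they are [-voice]; /dʒ, ɡ, v, m/ are [+voice].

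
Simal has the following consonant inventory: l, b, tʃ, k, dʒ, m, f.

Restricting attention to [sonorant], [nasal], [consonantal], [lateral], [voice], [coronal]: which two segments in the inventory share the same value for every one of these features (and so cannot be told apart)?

f, k

On the given features, /f/ and /k/ have an identical profile: [-sonorant], [-nasal], [+consonantal], [-lateral], [-voice], [-coronal]. No other two segments in the inventory coincide on all 6 features. (They do differ in [continuant], [labial] and [dorsal], which are not among the given features.)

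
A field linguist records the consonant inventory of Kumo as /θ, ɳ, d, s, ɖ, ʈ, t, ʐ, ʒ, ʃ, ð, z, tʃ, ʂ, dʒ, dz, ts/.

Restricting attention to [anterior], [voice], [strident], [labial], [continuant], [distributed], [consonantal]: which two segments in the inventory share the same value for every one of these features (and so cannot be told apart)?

Both /ɖ/ and /ɳ/ are [−anterior], [+voice], [−strident], [−labial], [−continuant], [−distributed], [+consonantal]. Since the list omits [sonorant] and [nasal] — which do distinguish the voiced retroflex stop from the retroflex nasal — this pair collapses; all other pairs remain distinct.

ɖ, ɳ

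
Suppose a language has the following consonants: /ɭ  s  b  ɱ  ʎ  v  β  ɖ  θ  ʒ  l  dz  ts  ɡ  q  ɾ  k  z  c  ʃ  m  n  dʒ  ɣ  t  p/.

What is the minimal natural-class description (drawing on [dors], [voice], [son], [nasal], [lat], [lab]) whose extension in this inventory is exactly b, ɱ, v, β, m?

/b, ɱ, v, β, m/ are all [+voice], [+labial], and no other segment in the inventory matches both values. Dropping any one of them over-generates: [+labial] alone would also admit /p/; [+voice] alone would also admit /ɭ, ʎ, ɖ, ʒ, …/. No other single listed feature picks out exactly this set either, so fewer than two features will not do.

[+voice, +lab]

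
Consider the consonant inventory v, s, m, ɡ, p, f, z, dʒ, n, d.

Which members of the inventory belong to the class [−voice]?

The [−voice] segments here are /s, p, f/; the remaining /v, m, ɡ, z, dʒ, n, d/ are [+voice].

s, p, f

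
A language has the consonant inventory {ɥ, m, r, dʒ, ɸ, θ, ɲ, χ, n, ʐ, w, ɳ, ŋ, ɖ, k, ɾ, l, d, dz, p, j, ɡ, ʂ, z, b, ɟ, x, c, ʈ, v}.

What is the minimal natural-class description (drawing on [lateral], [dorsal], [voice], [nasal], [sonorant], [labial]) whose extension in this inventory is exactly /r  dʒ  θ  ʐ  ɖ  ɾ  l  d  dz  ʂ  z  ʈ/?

/r, dʒ, θ, ʐ, ɖ, ɾ, l, d, dz, ʂ, z, ʈ/ are all [-nasal], [-labial], [-dorsal], and no other segment in the inventory matches all three values. Dropping any one of them over-generates: [-labial, -dorsal] alone would also admit /n, ɳ/; [-nasal, -dorsal] alone would also admit /ɸ, p, b, v/; [-nasal, -labial] alone would also admit /χ, k, j, ɡ, …/. No other combination of two listed features picks out exactly this set either, so fewer than three features will not do.

[-nasal, -labial, -dorsal]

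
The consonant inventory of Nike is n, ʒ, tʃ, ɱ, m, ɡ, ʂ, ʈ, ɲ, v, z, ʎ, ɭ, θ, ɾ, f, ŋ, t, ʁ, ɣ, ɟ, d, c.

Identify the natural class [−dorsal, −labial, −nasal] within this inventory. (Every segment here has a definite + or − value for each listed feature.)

Checking each segment against [−dorsal], [−labial], [−nasal]: /ʒ/ (voiced postalveolar fricative), /tʃ/ (voiceless postalveolar affricate), /ʂ/ (voiceless retroflex fricative), /ʈ/ (voiceless retroflex stop), /z/ (voiced alveolar fricative), /ɭ/ (retroflex lateral approximant), among others, satisfy every feature; every other segment in the inventory fails at least one.

ʒ, tʃ, ʂ, ʈ, z, ɭ, θ, ɾ, t, d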